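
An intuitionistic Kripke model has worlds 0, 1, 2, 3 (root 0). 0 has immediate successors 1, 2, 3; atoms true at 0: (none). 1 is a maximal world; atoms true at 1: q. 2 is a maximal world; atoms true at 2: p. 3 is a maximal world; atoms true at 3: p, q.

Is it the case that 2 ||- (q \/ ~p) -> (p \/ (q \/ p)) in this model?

2 ||- (q \/ ~p) -> (p \/ (q \/ p)) vacuously: no world accessible from 2 forces the antecedent q \/ ~p.

Yes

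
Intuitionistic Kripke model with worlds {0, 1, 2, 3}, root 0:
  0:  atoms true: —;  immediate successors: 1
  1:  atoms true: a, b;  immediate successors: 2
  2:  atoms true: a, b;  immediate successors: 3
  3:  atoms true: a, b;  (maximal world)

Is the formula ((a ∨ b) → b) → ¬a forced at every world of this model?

Not every world: 0 ⊮ ((a ∨ b) → b) → ¬a.
0 ⊮ ((a ∨ b) → b) → ¬a: already at 0 itself, 0 ⊩ (a ∨ b) → b but 0 ⊮ ¬a.
0 ⊮ ¬a since 1 is accessible from 0 and 1 ⊩ a.

No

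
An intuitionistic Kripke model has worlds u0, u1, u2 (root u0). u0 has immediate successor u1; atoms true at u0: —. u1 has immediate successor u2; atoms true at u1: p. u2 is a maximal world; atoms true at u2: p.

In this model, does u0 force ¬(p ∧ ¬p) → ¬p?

No

u0 ⊮ ¬(p ∧ ¬p) → ¬p: already at u0 itself, u0 ⊩ ¬(p ∧ ¬p) but u0 ⊮ ¬p.
u0 ⊮ ¬p since u1 is accessible from u0 and u1 ⊩ p.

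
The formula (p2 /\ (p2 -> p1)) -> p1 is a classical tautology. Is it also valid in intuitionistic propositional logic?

Yes

This is modus ponens in implicational form, which is intuitionistically derivable.
If a world forces p2 and p2 -> p1, then applying the implication at that world (which is accessible from itself) gives p1.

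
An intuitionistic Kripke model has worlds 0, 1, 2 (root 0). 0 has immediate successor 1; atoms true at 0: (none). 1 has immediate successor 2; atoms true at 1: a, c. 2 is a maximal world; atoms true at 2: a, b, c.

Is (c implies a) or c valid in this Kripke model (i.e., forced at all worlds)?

0 forces (c implies a) or c via the disjunct c implies a.
Since the root 0 forces (c implies a) or c and forcing is persistent (monotone upward), every world forces it.

Yes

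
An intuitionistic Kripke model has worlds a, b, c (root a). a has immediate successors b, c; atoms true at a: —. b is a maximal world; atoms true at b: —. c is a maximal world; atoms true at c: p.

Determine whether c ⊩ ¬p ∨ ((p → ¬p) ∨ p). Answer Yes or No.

c ⊩ ¬p ∨ ((p → ¬p) ∨ p) via the disjunct (p → ¬p) ∨ p.

Yes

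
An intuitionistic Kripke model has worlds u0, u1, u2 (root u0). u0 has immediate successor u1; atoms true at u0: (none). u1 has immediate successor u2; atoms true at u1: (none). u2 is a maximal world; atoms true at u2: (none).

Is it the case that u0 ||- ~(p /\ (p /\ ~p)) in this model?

Yes

u0 ||- ~(p /\ (p /\ ~p)): no world accessible from u0 forces p /\ (p /\ ~p).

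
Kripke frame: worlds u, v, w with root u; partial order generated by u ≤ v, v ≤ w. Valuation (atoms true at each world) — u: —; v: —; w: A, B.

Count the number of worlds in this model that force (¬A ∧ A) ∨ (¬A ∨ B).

1

u: does not force it — u ⊮ (¬A ∧ A) ∨ (¬A ∨ B): neither disjunct is forced at u.
v: does not force it — v ⊮ (¬A ∧ A) ∨ (¬A ∨ B): neither disjunct is forced at v.
w: forces it.
Worlds forcing the formula: {w}.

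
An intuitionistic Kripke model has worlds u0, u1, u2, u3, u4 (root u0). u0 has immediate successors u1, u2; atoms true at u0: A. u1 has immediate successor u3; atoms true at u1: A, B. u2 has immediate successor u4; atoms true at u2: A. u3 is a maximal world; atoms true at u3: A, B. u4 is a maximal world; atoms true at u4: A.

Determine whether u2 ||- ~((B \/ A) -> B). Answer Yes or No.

Yes

u2 ||- ~((B \/ A) -> B): no world accessible from u2 forces (B \/ A) -> B.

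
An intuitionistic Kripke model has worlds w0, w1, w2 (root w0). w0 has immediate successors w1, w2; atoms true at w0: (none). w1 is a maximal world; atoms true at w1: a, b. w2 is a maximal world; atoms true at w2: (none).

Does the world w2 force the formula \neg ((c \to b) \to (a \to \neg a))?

w2 \nVdash \neg ((c \to b) \to (a \to \neg a)) since w2 is accessible from w2 and w2 \Vdash (c \to b) \to (a \to \neg a).
w2 \Vdash (c \to b) \to (a \to \neg a): every world accessible from w2 that forces c \to b (namely w2) also forces a \to \neg a.

No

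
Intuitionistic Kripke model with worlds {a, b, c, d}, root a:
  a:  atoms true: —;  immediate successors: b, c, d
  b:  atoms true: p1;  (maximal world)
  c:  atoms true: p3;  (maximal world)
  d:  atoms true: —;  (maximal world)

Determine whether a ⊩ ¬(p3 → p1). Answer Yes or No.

a ⊮ ¬(p3 → p1) since b is accessible from a and b ⊩ p3 → p1.
b ⊩ p3 → p1 vacuously: no world accessible from b forces the antecedent p3.

No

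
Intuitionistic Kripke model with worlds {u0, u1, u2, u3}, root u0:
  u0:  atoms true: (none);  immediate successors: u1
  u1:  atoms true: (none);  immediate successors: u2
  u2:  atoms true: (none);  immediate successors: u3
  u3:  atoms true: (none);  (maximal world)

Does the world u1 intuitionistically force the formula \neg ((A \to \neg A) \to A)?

u1 \Vdash \neg ((A \to \neg A) \to A): no world accessible from u1 forces (A \to \neg A) \to A.

Yes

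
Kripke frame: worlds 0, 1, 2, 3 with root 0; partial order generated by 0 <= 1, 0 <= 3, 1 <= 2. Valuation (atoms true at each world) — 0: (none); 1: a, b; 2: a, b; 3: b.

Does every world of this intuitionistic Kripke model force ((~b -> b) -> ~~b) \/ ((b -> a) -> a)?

0 ||- ((~b -> b) -> ~~b) \/ ((b -> a) -> a) via the disjunct (~b -> b) -> ~~b.
Since the root 0 forces ((~b -> b) -> ~~b) \/ ((b -> a) -> a) and forcing is persistent (monotone upward), every world forces it.

Yes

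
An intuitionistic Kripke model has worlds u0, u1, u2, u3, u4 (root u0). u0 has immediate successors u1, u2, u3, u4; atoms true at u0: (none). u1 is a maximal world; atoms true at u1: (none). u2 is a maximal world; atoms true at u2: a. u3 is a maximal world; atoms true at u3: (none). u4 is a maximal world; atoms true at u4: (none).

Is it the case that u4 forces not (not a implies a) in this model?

Yes

u4 forces not (not a implies a): no world accessible from u4 forces not a implies a.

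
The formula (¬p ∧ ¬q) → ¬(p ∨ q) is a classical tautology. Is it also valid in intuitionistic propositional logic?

Yes

This is a constructively valid De Morgan direction (conjunction of negations to negated disjunction), which is intuitionistically derivable.
If both ¬p and ¬q hold at a world, no accessible world forces p or forces q, so none forces p ∨ q.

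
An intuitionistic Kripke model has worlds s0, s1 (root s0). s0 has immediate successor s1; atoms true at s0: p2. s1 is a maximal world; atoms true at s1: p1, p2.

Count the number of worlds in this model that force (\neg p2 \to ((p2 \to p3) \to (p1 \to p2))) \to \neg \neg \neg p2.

s0: does not force it — s0 \nVdash (\neg p2 \to ((p2 \to p3) \to (p1 \to p2))) \to \neg \neg \neg p2: already at s0 itself, s0 \Vdash \neg p2 \to ((p2 \to p3) \to (p1 \to p2)) but s0 \nVdash \neg \neg \neg p2.
s1: does not force it — s1 \nVdash (\neg p2 \to ((p2 \to p3) \to (p1 \to p2))) \to \neg \neg \neg p2: already at s1 itself, s1 \Vdash \neg p2 \to ((p2 \to p3) \to (p1 \to p2)) but s1 \nVdash \neg \neg \neg p2.
Worlds forcing the formula: { }.

0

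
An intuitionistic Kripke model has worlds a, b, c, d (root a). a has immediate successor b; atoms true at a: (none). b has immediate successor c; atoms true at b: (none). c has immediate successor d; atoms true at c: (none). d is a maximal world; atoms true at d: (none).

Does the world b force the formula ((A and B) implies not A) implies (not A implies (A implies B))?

Yes

b forces ((A and B) implies not A) implies (not A implies (A implies B)): every world accessible from b that forces (A and B) implies not A (namely b, c, d) also forces not A implies (A implies B).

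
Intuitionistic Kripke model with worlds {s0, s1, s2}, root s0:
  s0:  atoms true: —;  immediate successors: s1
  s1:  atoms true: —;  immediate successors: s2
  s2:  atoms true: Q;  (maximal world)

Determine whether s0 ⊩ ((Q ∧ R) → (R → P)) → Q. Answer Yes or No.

No

s0 ⊮ ((Q ∧ R) → (R → P)) → Q: already at s0 itself, s0 ⊩ (Q ∧ R) → (R → P) but s0 ⊮ Q.
s0 lacks atom Q, so s0 ⊮ Q.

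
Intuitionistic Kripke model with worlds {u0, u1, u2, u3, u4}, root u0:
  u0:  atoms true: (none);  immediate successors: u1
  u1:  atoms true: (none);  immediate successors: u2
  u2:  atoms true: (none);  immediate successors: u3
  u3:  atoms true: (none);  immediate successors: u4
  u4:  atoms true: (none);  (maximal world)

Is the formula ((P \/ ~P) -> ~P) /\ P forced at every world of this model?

No

Not every world: u0 ||-/- ((P \/ ~P) -> ~P) /\ P.
u0 ||-/- ((P \/ ~P) -> ~P) /\ P since u0 fails P.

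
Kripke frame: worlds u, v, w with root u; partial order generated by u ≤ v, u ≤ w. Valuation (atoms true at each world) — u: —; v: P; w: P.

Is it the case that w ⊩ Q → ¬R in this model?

Yes

w ⊩ Q → ¬R vacuously: no world accessible from w forces the antecedent Q.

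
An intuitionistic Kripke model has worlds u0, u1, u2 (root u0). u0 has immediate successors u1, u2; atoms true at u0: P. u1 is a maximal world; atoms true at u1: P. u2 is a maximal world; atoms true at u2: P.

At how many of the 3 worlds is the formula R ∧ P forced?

0

u0: does not force it — u0 ⊮ R ∧ P since u0 fails R.
u1: does not force it.
u2: does not force it.
Worlds forcing the formula: { }.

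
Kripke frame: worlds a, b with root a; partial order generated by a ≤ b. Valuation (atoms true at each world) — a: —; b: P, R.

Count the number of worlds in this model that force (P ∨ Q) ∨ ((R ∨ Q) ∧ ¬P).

a: does not force it — a ⊮ (P ∨ Q) ∨ ((R ∨ Q) ∧ ¬P): neither disjunct is forced at a.
b: forces it.
Worlds forcing the formula: {b}.

1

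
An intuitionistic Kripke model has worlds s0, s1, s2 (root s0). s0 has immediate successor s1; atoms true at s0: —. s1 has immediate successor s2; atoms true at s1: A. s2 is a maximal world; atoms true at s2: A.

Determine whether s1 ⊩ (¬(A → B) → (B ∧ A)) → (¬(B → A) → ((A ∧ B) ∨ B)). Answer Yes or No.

s1 ⊩ (¬(A → B) → (B ∧ A)) → (¬(B → A) → ((A ∧ B) ∨ B)) vacuously: no world accessible from s1 forces the antecedent ¬(A → B) → (B ∧ A).

Yes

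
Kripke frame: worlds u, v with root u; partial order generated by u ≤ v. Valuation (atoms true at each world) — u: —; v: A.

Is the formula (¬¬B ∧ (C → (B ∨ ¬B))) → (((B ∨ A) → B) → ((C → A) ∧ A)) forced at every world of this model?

u ⊩ (¬¬B ∧ (C → (B ∨ ¬B))) → (((B ∨ A) → B) → ((C → A) ∧ A)) vacuously: no world accessible from u forces the antecedent ¬¬B ∧ (C → (B ∨ ¬B)).
Since the root u forces (¬¬B ∧ (C → (B ∨ ¬B))) → (((B ∨ A) → B) → ((C → A) ∧ A)) and forcing is persistent (monotone upward), every world forces it.

Yes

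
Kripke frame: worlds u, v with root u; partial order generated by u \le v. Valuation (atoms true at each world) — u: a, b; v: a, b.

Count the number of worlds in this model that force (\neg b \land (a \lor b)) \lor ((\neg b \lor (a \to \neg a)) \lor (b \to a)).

2

u: forces it.
v: forces it.
Worlds forcing the formula: {u, v}.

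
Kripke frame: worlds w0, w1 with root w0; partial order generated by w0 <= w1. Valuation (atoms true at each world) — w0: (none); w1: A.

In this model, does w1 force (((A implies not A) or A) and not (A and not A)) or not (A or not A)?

w1 forces (((A implies not A) or A) and not (A and not A)) or not (A or not A) via the disjunct ((A implies not A) or A) and not (A and not A).

Yes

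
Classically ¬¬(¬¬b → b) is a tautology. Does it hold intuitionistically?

Yes

This is the double negation of double-negation elimination, which is intuitionistically derivable.
By Glivenko's theorem the double negation of any classical propositional tautology is intuitionistically provable; ¬¬b → b is classically a tautology.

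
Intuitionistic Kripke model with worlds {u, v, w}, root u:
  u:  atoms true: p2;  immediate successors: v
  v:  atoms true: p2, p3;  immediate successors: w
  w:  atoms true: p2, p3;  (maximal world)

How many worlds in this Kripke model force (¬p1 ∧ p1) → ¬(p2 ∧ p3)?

u: forces it.
v: forces it.
w: forces it.
Worlds forcing the formula: {u, v, w}.

3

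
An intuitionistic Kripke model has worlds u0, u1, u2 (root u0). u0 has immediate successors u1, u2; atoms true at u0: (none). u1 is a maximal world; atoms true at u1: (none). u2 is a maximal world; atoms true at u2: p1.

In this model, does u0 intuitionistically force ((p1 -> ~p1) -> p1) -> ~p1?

No

u0 ||-/- ((p1 -> ~p1) -> p1) -> ~p1: at the accessible world u2, u2 ||- (p1 -> ~p1) -> p1 but u2 ||-/- ~p1.
u2 ||-/- ~p1 since u2 is accessible from u2 and u2 ||- p1.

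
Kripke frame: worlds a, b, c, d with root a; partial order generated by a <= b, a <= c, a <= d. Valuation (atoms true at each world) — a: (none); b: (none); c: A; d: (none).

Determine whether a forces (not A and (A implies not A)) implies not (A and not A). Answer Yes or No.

a forces (not A and (A implies not A)) implies not (A and not A): every world accessible from a that forces not A and (A implies not A) (namely b, d) also forces not (A and not A).

Yes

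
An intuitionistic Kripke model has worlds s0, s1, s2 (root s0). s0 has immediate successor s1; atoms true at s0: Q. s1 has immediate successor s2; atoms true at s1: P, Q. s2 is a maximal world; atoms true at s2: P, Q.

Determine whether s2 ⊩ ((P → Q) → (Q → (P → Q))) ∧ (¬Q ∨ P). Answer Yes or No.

Yes

s2 ⊩ ((P → Q) → (Q → (P → Q))) ∧ (¬Q ∨ P) since s2 forces both conjuncts.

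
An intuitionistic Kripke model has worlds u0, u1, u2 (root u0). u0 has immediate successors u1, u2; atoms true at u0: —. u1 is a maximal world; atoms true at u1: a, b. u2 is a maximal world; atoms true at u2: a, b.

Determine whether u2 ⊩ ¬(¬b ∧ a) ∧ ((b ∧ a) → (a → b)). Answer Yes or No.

u2 ⊩ ¬(¬b ∧ a) ∧ ((b ∧ a) → (a → b)) since u2 forces both conjuncts.

Yes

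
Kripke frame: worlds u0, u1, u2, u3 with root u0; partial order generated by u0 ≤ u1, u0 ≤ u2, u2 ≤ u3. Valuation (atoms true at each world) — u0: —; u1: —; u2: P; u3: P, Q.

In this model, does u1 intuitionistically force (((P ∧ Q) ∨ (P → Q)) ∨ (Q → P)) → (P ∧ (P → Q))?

No

u1 ⊮ (((P ∧ Q) ∨ (P → Q)) ∨ (Q → P)) → (P ∧ (P → Q)): already at u1 itself, u1 ⊩ ((P ∧ Q) ∨ (P → Q)) ∨ (Q → P) but u1 ⊮ P ∧ (P → Q).
u1 ⊮ P ∧ (P → Q) since u1 fails P.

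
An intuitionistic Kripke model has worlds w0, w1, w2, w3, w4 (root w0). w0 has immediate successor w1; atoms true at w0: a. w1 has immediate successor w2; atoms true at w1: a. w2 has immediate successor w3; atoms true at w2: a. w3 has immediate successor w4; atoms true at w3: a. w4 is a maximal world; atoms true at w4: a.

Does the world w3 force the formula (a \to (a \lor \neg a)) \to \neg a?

w3 \nVdash (a \to (a \lor \neg a)) \to \neg a: already at w3 itself, w3 \Vdash a \to (a \lor \neg a) but w3 \nVdash \neg a.
w3 \nVdash \neg a since w3 is accessible from w3 and w3 \Vdash a.

No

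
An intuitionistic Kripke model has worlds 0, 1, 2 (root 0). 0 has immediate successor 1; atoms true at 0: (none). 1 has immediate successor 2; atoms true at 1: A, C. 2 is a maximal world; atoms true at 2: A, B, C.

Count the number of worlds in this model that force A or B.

2

0: does not force it — 0 does not force A or B: neither disjunct is forced at 0.
1: forces it.
2: forces it.
Worlds forcing the formula: {1, 2}.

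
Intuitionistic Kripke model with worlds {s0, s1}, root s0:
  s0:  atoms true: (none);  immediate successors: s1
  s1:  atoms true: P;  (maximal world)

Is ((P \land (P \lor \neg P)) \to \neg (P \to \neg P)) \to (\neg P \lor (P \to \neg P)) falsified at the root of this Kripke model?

Yes

s0 \nVdash ((P \land (P \lor \neg P)) \to \neg (P \to \neg P)) \to (\neg P \lor (P \to \neg P)): already at s0 itself, s0 \Vdash (P \land (P \lor \neg P)) \to \neg (P \to \neg P) but s0 \nVdash \neg P \lor (P \to \neg P).
s0 \nVdash \neg P \lor (P \to \neg P): neither disjunct is forced at s0.
s0 \nVdash \neg P since s1 is accessible from s0 and s1 \Vdash P.
So the root s0 does not force ((P \land (P \lor \neg P)) \to \neg (P \to \neg P)) \to (\neg P \lor (P \to \neg P)); the model is a countermodel.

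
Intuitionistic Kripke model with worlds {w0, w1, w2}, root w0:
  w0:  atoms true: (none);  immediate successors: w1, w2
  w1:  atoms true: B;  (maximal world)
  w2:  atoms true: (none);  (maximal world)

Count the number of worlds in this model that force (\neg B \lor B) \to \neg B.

1

w0: does not force it — w0 \nVdash (\neg B \lor B) \to \neg B: at the accessible world w1, w1 \Vdash \neg B \lor B but w1 \nVdash \neg B.
w1: does not force it.
w2: forces it.
Worlds forcing the formula: {w2}.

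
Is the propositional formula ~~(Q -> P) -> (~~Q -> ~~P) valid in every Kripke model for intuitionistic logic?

Yes

This is the distribution of double negation over implication, which is intuitionistically derivable.
Assume ~~(Q -> P) and ~~Q; suppose ~P. Then Q -> P would give ~Q (by contraposition), contradicting ~~Q; so ~(Q -> P), contradicting ~~(Q -> P). Hence ~~P.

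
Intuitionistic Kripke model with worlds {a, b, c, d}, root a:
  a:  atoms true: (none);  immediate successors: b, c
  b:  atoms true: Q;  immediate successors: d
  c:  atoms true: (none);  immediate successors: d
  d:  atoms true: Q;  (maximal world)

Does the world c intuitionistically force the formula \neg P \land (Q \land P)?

No

c \nVdash \neg P \land (Q \land P) since c fails Q \land P.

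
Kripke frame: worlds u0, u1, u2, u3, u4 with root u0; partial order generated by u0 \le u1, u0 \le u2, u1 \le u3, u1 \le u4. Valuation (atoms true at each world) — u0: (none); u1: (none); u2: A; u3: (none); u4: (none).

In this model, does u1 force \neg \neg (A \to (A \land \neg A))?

u1 \Vdash \neg \neg (A \to (A \land \neg A)): no world accessible from u1 forces \neg (A \to (A \land \neg A)).

Yes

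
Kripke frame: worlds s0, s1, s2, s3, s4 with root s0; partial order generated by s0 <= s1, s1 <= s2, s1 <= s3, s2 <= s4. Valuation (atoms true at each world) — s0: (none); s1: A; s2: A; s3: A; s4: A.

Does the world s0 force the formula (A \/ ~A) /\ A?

No

s0 ||-/- (A \/ ~A) /\ A since s0 fails A \/ ~A.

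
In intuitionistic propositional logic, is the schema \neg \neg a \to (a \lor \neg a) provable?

This is a variant of double-negation elimination (deriving excluded middle from double negation), which is not intuitionistically valid.
A Kripke countermodel: worlds s0, s1; order generated by s0 \le s1; atoms true at each world — s0:{}; s1:{a}.
s0 \nVdash \neg \neg a \to (a \lor \neg a): already at s0 itself, s0 \Vdash \neg \neg a but s0 \nVdash a \lor \neg a.
s0 \nVdash a \lor \neg a: neither disjunct is forced at s0.
s0 lacks atom a, so s0 \nVdash a.
So the root s0 does not force the formula.

No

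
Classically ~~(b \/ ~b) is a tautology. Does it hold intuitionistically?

Yes

This is the double negation of excluded middle, which is intuitionistically derivable.
Assuming ~(b \/ ~b): from b we'd get b \/ ~b, so ~b; but then b \/ ~b again — contradiction. Hence ~~(b \/ ~b).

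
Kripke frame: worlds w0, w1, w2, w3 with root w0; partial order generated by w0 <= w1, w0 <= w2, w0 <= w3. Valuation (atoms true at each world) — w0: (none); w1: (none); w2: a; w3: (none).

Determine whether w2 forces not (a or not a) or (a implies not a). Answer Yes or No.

No

w2 does not force not (a or not a) or (a implies not a): neither disjunct is forced at w2.
w2 does not force not (a or not a) since w2 is accessible from w2 and w2 forces a or not a.
w2 forces a or not a via the disjunct a.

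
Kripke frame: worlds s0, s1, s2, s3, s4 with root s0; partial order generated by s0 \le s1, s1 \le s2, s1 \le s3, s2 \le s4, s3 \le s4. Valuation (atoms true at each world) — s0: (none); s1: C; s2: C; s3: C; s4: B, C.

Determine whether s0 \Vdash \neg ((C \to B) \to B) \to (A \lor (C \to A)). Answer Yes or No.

s0 \Vdash \neg ((C \to B) \to B) \to (A \lor (C \to A)) vacuously: no world accessible from s0 forces the antecedent \neg ((C \to B) \to B).

Yes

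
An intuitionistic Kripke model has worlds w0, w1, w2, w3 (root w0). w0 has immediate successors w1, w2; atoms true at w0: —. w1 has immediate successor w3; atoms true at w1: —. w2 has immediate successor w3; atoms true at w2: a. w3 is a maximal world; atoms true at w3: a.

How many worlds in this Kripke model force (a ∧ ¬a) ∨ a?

w0: does not force it — w0 ⊮ (a ∧ ¬a) ∨ a: neither disjunct is forced at w0.
w1: does not force it.
w2: forces it.
w3: forces it.
Worlds forcing the formula: {w2, w3}.

2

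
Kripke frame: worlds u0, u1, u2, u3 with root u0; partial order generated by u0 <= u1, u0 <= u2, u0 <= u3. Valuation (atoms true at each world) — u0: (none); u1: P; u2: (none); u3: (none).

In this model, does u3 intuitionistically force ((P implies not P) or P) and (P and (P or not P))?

No

u3 does not force ((P implies not P) or P) and (P and (P or not P)) since u3 fails P and (P or not P).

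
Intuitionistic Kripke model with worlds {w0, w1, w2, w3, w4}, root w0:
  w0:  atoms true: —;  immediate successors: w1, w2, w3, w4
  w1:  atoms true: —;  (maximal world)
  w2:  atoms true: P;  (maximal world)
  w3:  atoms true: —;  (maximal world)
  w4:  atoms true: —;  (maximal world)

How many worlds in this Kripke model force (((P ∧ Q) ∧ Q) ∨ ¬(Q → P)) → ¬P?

w0: forces it.
w1: forces it.
w2: forces it.
w3: forces it.
w4: forces it.
Worlds forcing the formula: {w0, w1, w2, w3, w4}.

5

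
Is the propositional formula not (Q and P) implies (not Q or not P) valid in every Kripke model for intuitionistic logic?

This is the constructively invalid direction of De Morgan's law for conjunction, which is not intuitionistically valid.
A Kripke countermodel: worlds w0, w1, w2; order generated by w0 <= w1, w0 <= w2; atoms true at each world — w0:{}; w1:{Q}; w2:{P}.
w0 does not force not (Q and P) implies (not Q or not P): already at w0 itself, w0 forces not (Q and P) but w0 does not force not Q or not P.
w0 does not force not Q or not P: neither disjunct is forced at w0.
w0 does not force not Q since w1 is accessible from w0 and w1 forces Q.
So the root w0 does not force the formula.

No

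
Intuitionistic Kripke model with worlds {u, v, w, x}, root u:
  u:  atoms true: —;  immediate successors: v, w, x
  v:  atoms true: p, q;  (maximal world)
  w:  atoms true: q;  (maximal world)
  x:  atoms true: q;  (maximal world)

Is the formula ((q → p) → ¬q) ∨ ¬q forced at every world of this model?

Not every world: u ⊮ ((q → p) → ¬q) ∨ ¬q.
u ⊮ ((q → p) → ¬q) ∨ ¬q: neither disjunct is forced at u.
u ⊮ (q → p) → ¬q: at the accessible world v, v ⊩ q → p but v ⊮ ¬q.

No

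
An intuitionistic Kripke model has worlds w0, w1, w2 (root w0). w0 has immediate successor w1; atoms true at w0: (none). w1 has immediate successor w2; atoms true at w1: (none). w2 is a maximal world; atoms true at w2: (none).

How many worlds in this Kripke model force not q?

w0: forces it.
w1: forces it.
w2: forces it.
Worlds forcing the formula: {w0, w1, w2}.

3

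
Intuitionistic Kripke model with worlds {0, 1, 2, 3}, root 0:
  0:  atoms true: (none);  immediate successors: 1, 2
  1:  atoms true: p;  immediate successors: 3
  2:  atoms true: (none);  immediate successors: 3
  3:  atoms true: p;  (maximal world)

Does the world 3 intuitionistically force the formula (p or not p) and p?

3 forces (p or not p) and p since 3 forces both conjuncts.

Yes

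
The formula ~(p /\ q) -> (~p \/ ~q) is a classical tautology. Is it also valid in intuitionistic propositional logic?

No

This is the constructively invalid direction of De Morgan's law for conjunction, which is not intuitionistically valid.
A Kripke countermodel: worlds a, b, c; order generated by a <= b, a <= c; atoms true at each world — a:{}; b:{p}; c:{q}.
a ||-/- ~(p /\ q) -> (~p \/ ~q): already at a itself, a ||- ~(p /\ q) but a ||-/- ~p \/ ~q.
a ||-/- ~p \/ ~q: neither disjunct is forced at a.
a ||-/- ~p since b is accessible from a and b ||- p.
So the root a does not force the formula.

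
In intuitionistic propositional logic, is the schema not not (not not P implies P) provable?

This is the double negation of double-negation elimination, which is intuitionistically derivable.
By Glivenko's theorem the double negation of any classical propositional tautology is intuitionistically provable; not not P implies P is classically a tautology.

Yes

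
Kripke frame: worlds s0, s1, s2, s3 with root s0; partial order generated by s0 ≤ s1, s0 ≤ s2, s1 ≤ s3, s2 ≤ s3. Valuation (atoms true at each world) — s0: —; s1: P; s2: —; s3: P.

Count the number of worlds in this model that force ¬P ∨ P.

2

s0: does not force it — s0 ⊮ ¬P ∨ P: neither disjunct is forced at s0.
s1: forces it.
s2: does not force it.
s3: forces it.
Worlds forcing the formula: {s1, s3}.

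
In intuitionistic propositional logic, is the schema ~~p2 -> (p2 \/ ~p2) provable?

No

This is a variant of double-negation elimination (deriving excluded middle from double negation), which is not intuitionistically valid.
A Kripke countermodel: worlds u, v; order generated by u <= v; atoms true at each world — u:{}; v:{p2}.
u ||-/- ~~p2 -> (p2 \/ ~p2): already at u itself, u ||- ~~p2 but u ||-/- p2 \/ ~p2.
u ||-/- p2 \/ ~p2: neither disjunct is forced at u.
u lacks atom p2, so u ||-/- p2.
So the root u does not force the formula.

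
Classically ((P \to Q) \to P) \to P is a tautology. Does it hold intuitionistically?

No

This is Peirce's law, which is not intuitionistically valid.
A Kripke countermodel: worlds u, v; order generated by u \le v; atoms true at each world — u:{}; v:{P}.
u \nVdash ((P \to Q) \to P) \to P: already at u itself, u \Vdash (P \to Q) \to P but u \nVdash P.
u lacks atom P, so u \nVdash P.
So the root u does not force the formula.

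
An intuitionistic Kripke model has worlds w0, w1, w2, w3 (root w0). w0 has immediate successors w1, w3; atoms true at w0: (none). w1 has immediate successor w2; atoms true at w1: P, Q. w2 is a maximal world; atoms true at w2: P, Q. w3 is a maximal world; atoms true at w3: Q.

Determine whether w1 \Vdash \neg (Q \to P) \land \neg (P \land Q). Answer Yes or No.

No

w1 \nVdash \neg (Q \to P) \land \neg (P \land Q) since w1 fails \neg (Q \to P).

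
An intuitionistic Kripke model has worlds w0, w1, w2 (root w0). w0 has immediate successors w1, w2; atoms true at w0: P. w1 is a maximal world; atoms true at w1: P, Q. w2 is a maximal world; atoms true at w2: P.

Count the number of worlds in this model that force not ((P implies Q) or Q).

1

w0: does not force it — w0 does not force not ((P implies Q) or Q) since w1 is accessible from w0 and w1 forces (P implies Q) or Q.
w1: does not force it — w1 does not force not ((P implies Q) or Q) since w1 is accessible from w1 and w1 forces (P implies Q) or Q.
w2: forces it.
Worlds forcing the formula: {w2}.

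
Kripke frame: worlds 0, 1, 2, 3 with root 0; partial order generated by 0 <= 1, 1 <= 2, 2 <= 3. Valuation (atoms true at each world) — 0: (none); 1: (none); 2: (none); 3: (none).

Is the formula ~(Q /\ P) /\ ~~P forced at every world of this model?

Not every world: 0 ||-/- ~(Q /\ P) /\ ~~P.
0 ||-/- ~(Q /\ P) /\ ~~P since 0 fails ~~P.

No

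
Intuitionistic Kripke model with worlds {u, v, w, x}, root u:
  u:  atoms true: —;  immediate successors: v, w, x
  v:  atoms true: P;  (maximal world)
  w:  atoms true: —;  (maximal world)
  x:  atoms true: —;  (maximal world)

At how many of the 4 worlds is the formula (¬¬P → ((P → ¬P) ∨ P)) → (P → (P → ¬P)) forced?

u: does not force it — u ⊮ (¬¬P → ((P → ¬P) ∨ P)) → (P → (P → ¬P)): already at u itself, u ⊩ ¬¬P → ((P → ¬P) ∨ P) but u ⊮ P → (P → ¬P).
v: does not force it — v ⊮ (¬¬P → ((P → ¬P) ∨ P)) → (P → (P → ¬P)): already at v itself, v ⊩ ¬¬P → ((P → ¬P) ∨ P) but v ⊮ P → (P → ¬P).
w: forces it.
x: forces it.
Worlds forcing the formula: {w, x}.

2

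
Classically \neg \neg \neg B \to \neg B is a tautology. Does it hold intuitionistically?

This is triple-negation reduction, which is intuitionistically derivable.
Assume \neg \neg \neg B and suppose B. Then \neg \neg B (double-negation introduction), contradicting \neg \neg \neg B. So \neg B.

Yes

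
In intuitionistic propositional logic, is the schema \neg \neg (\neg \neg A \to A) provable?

This is the double negation of double-negation elimination, which is intuitionistically derivable.
By Glivenko's theorem the double negation of any classical propositional tautology is intuitionistically provable; \neg \neg A \to A is classically a tautology.

Yes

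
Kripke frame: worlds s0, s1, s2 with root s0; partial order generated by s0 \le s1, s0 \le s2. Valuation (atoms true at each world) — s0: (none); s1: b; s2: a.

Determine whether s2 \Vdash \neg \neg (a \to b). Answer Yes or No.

No

s2 \nVdash \neg \neg (a \to b) since s2 is accessible from s2 and s2 \Vdash \neg (a \to b).
s2 \Vdash \neg (a \to b): no world accessible from s2 forces a \to b.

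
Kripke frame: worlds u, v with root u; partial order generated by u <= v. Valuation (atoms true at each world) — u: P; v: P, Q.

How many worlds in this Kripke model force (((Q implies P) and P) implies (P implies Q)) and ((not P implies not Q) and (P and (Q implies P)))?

1

u: does not force it — u does not force (((Q implies P) and P) implies (P implies Q)) and ((not P implies not Q) and (P and (Q implies P))) since u fails ((Q implies P) and P) implies (P implies Q).
v: forces it.
Worlds forcing the formula: {v}.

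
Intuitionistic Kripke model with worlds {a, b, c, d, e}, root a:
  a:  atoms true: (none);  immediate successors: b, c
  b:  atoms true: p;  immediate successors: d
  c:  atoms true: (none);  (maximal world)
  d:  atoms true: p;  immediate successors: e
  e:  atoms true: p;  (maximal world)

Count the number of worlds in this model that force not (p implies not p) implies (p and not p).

a: does not force it — a does not force not (p implies not p) implies (p and not p): at the accessible world b, b forces not (p implies not p) but b does not force p and not p.
b: does not force it — b does not force not (p implies not p) implies (p and not p): already at b itself, b forces not (p implies not p) but b does not force p and not p.
c: forces it.
d: does not force it — d does not force not (p implies not p) implies (p and not p): already at d itself, d forces not (p implies not p) but d does not force p and not p.
e: does not force it.
Worlds forcing the formula: {c}.

1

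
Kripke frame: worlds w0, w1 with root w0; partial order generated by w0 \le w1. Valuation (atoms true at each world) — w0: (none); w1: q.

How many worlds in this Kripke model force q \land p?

0

w0: does not force it — w0 \nVdash q \land p since w0 fails q.
w1: does not force it.
Worlds forcing the formula: { }.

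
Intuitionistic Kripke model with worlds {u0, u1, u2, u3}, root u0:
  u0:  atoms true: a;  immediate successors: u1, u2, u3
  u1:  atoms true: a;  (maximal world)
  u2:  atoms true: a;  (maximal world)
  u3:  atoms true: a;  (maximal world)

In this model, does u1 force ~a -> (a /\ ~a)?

Yes

u1 ||- ~a -> (a /\ ~a) vacuously: no world accessible from u1 forces the antecedent ~a.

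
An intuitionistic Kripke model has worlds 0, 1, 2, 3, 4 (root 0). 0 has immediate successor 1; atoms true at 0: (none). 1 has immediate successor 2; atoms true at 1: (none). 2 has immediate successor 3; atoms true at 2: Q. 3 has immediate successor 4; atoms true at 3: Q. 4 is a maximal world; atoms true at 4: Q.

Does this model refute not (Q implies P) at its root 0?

No

0 forces not (Q implies P): no world accessible from 0 forces Q implies P.
So the root 0 forces not (Q implies P); the model is not a countermodel.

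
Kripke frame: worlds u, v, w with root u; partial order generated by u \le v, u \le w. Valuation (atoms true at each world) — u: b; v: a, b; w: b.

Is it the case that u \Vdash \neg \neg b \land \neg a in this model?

u \nVdash \neg \neg b \land \neg a since u fails \neg a.

No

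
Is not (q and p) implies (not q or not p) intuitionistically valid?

No

This is the constructively invalid direction of De Morgan's law for conjunction, which is not intuitionistically valid.
A Kripke countermodel: worlds s0, s1, s2; order generated by s0 <= s1, s0 <= s2; atoms true at each world — s0:{}; s1:{q}; s2:{p}.
s0 does not force not (q and p) implies (not q or not p): already at s0 itself, s0 forces not (q and p) but s0 does not force not q or not p.
s0 does not force not q or not p: neither disjunct is forced at s0.
s0 does not force not q since s1 is accessible from s0 and s1 forces q.
So the root s0 does not force the formula.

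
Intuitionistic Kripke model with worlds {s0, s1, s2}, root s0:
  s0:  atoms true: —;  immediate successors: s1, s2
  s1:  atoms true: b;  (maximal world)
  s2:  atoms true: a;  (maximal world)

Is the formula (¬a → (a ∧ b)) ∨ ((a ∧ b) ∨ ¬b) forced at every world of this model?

No

Not every world: s0 ⊮ (¬a → (a ∧ b)) ∨ ((a ∧ b) ∨ ¬b).
s0 ⊮ (¬a → (a ∧ b)) ∨ ((a ∧ b) ∨ ¬b): neither disjunct is forced at s0.
s0 ⊮ ¬a → (a ∧ b): at the accessible world s1, s1 ⊩ ¬a but s1 ⊮ a ∧ b.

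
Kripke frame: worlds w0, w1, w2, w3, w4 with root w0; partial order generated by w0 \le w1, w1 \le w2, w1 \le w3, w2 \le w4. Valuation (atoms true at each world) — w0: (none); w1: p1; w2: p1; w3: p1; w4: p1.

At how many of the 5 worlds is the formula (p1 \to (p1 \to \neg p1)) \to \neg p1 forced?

5

w0: forces it.
w1: forces it.
w2: forces it.
w3: forces it.
w4: forces it.
Worlds forcing the formula: {w0, w1, w2, w3, w4}.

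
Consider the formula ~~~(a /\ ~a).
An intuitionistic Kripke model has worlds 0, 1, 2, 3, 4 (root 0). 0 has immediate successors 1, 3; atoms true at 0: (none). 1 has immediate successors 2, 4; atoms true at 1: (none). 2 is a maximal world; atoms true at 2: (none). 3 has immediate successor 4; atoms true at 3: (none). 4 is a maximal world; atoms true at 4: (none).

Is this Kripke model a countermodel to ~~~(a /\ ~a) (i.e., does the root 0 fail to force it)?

0 ||- ~~~(a /\ ~a): no world accessible from 0 forces ~~(a /\ ~a).
So the root 0 forces ~~~(a /\ ~a); the model is not a countermodel.

No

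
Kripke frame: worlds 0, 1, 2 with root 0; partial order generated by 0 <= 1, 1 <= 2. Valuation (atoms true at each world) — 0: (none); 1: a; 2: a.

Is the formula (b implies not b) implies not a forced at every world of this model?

Not every world: 0 does not force (b implies not b) implies not a.
0 does not force (b implies not b) implies not a: already at 0 itself, 0 forces b implies not b but 0 does not force not a.
0 does not force not a since 1 is accessible from 0 and 1 forces a.

No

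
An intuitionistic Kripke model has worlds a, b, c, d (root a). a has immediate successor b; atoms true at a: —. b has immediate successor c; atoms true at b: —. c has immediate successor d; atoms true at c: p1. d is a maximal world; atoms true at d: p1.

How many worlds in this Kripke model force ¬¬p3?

a: does not force it — a ⊮ ¬¬p3 since a is accessible from a and a ⊩ ¬p3.
b: does not force it — b ⊮ ¬¬p3 since b is accessible from b and b ⊩ ¬p3.
c: does not force it — c ⊮ ¬¬p3 since c is accessible from c and c ⊩ ¬p3.
d: does not force it.
Worlds forcing the formula: { }.

0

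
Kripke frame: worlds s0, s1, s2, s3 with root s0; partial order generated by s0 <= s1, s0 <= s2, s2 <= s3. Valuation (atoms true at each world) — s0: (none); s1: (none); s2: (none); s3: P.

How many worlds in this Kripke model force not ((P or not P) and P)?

1

s0: does not force it — s0 does not force not ((P or not P) and P) since s3 is accessible from s0 and s3 forces (P or not P) and P.
s1: forces it.
s2: does not force it — s2 does not force not ((P or not P) and P) since s3 is accessible from s2 and s3 forces (P or not P) and P.
s3: does not force it — s3 does not force not ((P or not P) and P) since s3 is accessible from s3 and s3 forces (P or not P) and P.
Worlds forcing the formula: {s1}.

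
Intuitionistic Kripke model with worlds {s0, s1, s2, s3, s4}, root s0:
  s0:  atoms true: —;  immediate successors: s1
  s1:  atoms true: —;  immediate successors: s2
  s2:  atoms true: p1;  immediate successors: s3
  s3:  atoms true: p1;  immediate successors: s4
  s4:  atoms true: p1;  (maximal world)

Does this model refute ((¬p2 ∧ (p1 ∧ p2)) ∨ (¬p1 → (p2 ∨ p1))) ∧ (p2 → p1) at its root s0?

No

s0 ⊩ ((¬p2 ∧ (p1 ∧ p2)) ∨ (¬p1 → (p2 ∨ p1))) ∧ (p2 → p1) since s0 forces both conjuncts.
So the root s0 forces ((¬p2 ∧ (p1 ∧ p2)) ∨ (¬p1 → (p2 ∨ p1))) ∧ (p2 → p1); the model is not a countermodel.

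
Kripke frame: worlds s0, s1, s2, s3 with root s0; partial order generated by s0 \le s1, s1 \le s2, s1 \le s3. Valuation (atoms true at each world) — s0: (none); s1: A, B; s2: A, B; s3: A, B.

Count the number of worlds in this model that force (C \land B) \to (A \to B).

s0: forces it.
s1: forces it.
s2: forces it.
s3: forces it.
Worlds forcing the formula: {s0, s1, s2, s3}.

4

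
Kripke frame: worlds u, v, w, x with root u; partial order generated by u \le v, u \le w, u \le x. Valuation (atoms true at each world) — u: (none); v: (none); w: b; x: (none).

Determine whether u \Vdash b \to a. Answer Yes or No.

u \nVdash b \to a: at the accessible world w, w \Vdash b but w \nVdash a.
w lacks atom a, so w \nVdash a.

No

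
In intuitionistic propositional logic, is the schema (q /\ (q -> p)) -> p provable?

This is modus ponens in implicational form, which is intuitionistically derivable.
If a world forces q and q -> p, then applying the implication at that world (which is accessible from itself) gives p.

Yes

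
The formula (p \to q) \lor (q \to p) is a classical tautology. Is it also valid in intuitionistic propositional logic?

No

This is the Gödel–Dummett linearity axiom, which is not intuitionistically valid.
A Kripke countermodel: worlds s0, s1, s2; order generated by s0 \le s1, s0 \le s2; atoms true at each world — s0:{}; s1:{p}; s2:{q}.
s0 \nVdash (p \to q) \lor (q \to p): neither disjunct is forced at s0.
s0 \nVdash p \to q: at the accessible world s1, s1 \Vdash p but s1 \nVdash q.
s1 lacks atom q, so s1 \nVdash q.
So the root s0 does not force the formula.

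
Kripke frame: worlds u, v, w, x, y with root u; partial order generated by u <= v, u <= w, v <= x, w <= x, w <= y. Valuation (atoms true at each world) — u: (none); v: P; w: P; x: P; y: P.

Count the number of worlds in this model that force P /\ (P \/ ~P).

4

u: does not force it — u ||-/- P /\ (P \/ ~P) since u fails P.
v: forces it.
w: forces it.
x: forces it.
y: forces it.
Worlds forcing the formula: {v, w, x, y}.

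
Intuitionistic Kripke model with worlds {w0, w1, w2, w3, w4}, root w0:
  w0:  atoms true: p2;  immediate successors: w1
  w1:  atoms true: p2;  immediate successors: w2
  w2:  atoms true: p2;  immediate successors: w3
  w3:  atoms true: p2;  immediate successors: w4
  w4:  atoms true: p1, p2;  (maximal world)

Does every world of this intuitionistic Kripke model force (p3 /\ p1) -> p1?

Yes

w0 ||- (p3 /\ p1) -> p1 vacuously: no world accessible from w0 forces the antecedent p3 /\ p1.
Since the root w0 forces (p3 /\ p1) -> p1 and forcing is persistent (monotone upward), every world forces it.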